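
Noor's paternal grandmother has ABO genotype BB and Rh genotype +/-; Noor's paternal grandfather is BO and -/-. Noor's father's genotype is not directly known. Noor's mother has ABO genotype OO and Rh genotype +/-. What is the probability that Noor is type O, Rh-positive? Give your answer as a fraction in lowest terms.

5/32

Noor's father's ABO genotype from BB × BO: 1/2 BB, 1/2 BO.
Crossing each possibility with the mother OO and summing P(type O): 1/2·0 + 1/2·1/2 = 1/4.
Similarly for Rh via the father's Rh distribution: P(Rh+) = 5/8.
Independent loci: 1/4 × 5/8 = 5/32.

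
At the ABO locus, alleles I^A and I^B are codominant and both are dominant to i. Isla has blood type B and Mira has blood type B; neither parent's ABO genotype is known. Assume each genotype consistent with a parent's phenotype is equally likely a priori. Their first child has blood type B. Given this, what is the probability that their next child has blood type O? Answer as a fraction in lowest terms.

Possible genotypes: Isla ∈ {I^B I^B, I^B i}; Mira ∈ {I^B I^B, I^B i}.
Weight each parental genotype pair by prior × P(type-B child):
  I^B I^B × I^B I^B: posterior weight 4/15; P(next child type O) = 0.
  I^B I^B × I^B i: posterior weight 4/15; P(next child type O) = 0.
  I^B i × I^B I^B: posterior weight 4/15; P(next child type O) = 0.
  I^B i × I^B i: posterior weight 1/5; P(next child type O) = 1/4.
Weighted sum = 1/20.

1/20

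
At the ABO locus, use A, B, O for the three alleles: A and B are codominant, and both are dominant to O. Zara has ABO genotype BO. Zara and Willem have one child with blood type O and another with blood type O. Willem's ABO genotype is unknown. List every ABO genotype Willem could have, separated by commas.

For each candidate genotype of Willem, check whether crossing it with BO can produce every observed child phenotype.
  AA → possible child types {A, AB} ✗
  AB → possible child types {A, B, AB} ✗
  AO → possible child types {O, A, B, AB} ✓
  BB → possible child types {B} ✗
  BO → possible child types {O, B} ✓
  OO → possible child types {O, B} ✓

AO, BO, OO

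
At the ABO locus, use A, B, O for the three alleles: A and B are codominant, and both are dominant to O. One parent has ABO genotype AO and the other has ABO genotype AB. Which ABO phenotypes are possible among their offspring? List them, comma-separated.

Gametes from AO × AB give offspring ABO genotypes AA, AB, AO, BO, i.e. phenotypes A, B, AB.

A, B, AB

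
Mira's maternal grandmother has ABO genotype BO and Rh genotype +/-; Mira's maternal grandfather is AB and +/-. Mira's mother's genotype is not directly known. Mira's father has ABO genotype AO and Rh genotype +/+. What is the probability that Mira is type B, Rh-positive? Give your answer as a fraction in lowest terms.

Mira's mother's ABO genotype from BO × AB: 1/4 AB, 1/4 AO, 1/4 BB, 1/4 BO.
Crossing each possibility with the father AO and summing P(type B): 1/4·1/4 + 1/4·0 + 1/4·1/2 + 1/4·1/4 = 1/4.
Similarly for Rh via the mother's Rh distribution: P(Rh+) = 1.
Independent loci: 1/4 × 1 = 1/4.

1/4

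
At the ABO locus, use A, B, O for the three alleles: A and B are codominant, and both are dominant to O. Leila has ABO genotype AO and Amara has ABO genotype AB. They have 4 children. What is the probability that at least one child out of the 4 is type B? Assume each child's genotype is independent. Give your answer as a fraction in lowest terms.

ABO cross AO × AB → 1/2 A, 1/4 B, 1/4 AB.
So P(type B) = 1/4 per child.
P(none) = (3/4)^4 = 81/256; P(at least one) = 1 − 81/256 = 175/256.

175/256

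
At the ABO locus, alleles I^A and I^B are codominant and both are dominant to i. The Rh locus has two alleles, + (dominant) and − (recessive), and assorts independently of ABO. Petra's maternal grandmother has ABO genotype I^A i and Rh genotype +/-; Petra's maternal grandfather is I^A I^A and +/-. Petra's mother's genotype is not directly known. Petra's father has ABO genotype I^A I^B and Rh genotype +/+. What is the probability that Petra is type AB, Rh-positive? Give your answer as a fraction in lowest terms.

3/8

Petra's mother's ABO genotype from I^A i × I^A I^A: 1/2 I^A I^A, 1/2 I^A i.
Crossing each possibility with the father I^A I^B and summing P(type AB): 1/2·1/2 + 1/2·1/4 = 3/8.
Similarly for Rh via the mother's Rh distribution: P(Rh+) = 1.
Independent loci: 3/8 × 1 = 3/8.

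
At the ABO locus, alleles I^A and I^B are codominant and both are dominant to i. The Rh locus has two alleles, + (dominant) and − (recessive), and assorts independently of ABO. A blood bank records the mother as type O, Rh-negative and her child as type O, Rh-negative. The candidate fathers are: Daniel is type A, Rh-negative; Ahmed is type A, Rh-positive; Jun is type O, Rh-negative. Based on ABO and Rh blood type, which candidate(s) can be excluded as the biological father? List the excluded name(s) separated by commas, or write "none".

none

A candidate is excluded only if no genotype consistent with his phenotype could produce a type O, Rh-negative child with a type O, Rh-negative mother.
Every candidate has at least one consistent genotype combination, so none can be excluded.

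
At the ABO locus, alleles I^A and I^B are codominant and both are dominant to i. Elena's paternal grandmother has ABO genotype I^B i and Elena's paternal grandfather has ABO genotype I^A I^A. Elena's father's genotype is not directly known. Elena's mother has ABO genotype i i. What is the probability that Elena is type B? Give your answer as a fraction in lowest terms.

Elena's father's ABO genotype from I^B i × I^A I^A: 1/2 I^A I^B, 1/2 I^A i.
Crossing each possibility with the mother i i and summing P(type B): 1/2·1/2 + 1/2·0 = 1/4.

1/4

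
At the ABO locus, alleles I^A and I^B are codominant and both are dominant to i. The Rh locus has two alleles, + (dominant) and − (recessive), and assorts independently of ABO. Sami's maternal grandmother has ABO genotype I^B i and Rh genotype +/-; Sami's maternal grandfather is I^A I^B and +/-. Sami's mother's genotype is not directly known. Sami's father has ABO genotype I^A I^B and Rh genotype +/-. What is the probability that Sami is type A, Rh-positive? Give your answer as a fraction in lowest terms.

Sami's mother's ABO genotype from I^B i × I^A I^B: 1/4 I^A I^B, 1/4 I^A i, 1/4 I^B I^B, 1/4 I^B i.
Crossing each possibility with the father I^A I^B and summing P(type A): 1/4·1/4 + 1/4·1/2 + 1/4·0 + 1/4·1/4 = 1/4.
Similarly for Rh via the mother's Rh distribution: P(Rh+) = 3/4.
Independent loci: 1/4 × 3/4 = 3/16.

3/16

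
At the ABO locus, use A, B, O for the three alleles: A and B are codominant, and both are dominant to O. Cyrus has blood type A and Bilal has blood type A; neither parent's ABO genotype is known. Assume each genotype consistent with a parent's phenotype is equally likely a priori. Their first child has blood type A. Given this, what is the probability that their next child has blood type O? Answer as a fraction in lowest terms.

1/20

Possible genotypes: Cyrus ∈ {AA, AO}; Bilal ∈ {AA, AO}.
Weight each parental genotype pair by prior × P(type-A child):
  AA × AA: posterior weight 4/15; P(next child type O) = 0.
  AA × AO: posterior weight 4/15; P(next child type O) = 0.
  AO × AA: posterior weight 4/15; P(next child type O) = 0.
  AO × AO: posterior weight 1/5; P(next child type O) = 1/4.
Weighted sum = 1/20.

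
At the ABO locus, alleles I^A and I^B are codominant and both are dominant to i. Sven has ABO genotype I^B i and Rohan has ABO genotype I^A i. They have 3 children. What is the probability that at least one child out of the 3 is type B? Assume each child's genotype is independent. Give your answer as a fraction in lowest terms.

ABO cross I^B i × I^A i → 1/4 O, 1/4 A, 1/4 B, 1/4 AB.
So P(type B) = 1/4 per child.
P(none) = (3/4)^3 = 27/64; P(at least one) = 1 − 27/64 = 37/64.

37/64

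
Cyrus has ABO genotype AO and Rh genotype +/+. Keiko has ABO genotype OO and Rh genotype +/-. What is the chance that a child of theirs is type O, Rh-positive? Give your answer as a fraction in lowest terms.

1/2

ABO cross AO × OO → offspring phenotypes: 1/2 O, 1/2 A.
Rh cross +/+ × +/- → 1 Rh+.
Independent loci: P(type O, Rh-positive) = 1/2 × 1 = 1/2.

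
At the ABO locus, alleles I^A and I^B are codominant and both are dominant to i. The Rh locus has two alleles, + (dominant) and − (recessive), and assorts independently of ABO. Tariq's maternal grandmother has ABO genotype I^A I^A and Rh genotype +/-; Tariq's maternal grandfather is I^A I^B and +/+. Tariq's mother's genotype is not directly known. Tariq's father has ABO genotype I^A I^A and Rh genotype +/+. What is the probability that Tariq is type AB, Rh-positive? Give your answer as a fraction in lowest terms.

1/4

Tariq's mother's ABO genotype from I^A I^A × I^A I^B: 1/2 I^A I^A, 1/2 I^A I^B.
Crossing each possibility with the father I^A I^A and summing P(type AB): 1/2·0 + 1/2·1/2 = 1/4.
Similarly for Rh via the mother's Rh distribution: P(Rh+) = 1.
Independent loci: 1/4 × 1 = 1/4.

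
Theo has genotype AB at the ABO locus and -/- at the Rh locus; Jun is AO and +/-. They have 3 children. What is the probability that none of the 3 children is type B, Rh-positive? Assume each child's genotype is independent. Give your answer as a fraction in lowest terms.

343/512

ABO cross AB × AO → 1/2 A, 1/4 B, 1/4 AB.
Rh cross -/- × +/- → 1/2 Rh+, 1/2 Rh-; so P(type B, Rh-positive) = 1/4 × 1/2 = 1/8 per child.
P(not type B, Rh-positive) = 7/8 for one child; (7/8)^3 = 343/512.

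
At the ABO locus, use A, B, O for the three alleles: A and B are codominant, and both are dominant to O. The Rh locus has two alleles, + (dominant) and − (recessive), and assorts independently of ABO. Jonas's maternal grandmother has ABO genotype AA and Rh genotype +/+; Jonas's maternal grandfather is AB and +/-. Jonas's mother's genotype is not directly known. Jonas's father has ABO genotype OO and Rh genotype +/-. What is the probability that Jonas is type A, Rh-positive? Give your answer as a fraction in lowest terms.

Jonas's mother's ABO genotype from AA × AB: 1/2 AA, 1/2 AB.
Crossing each possibility with the father OO and summing P(type A): 1/2·1 + 1/2·1/2 = 3/4.
Similarly for Rh via the mother's Rh distribution: P(Rh+) = 7/8.
Independent loci: 3/4 × 7/8 = 21/32.

21/32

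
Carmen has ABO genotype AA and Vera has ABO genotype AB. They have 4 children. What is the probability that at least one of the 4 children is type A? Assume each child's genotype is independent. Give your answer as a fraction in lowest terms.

ABO cross AA × AB → 1/2 A, 1/2 AB.
So P(type A) = 1/2 per child.
P(none) = (1/2)^4 = 1/16; P(at least one) = 1 − 1/16 = 15/16.

15/16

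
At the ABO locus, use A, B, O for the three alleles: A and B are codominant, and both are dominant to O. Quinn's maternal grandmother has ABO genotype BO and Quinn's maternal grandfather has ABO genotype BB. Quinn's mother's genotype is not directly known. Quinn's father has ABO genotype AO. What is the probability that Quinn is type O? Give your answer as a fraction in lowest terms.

Quinn's mother's ABO genotype from BO × BB: 1/2 BB, 1/2 BO.
Crossing each possibility with the father AO and summing P(type O): 1/2·0 + 1/2·1/4 = 1/8.

1/8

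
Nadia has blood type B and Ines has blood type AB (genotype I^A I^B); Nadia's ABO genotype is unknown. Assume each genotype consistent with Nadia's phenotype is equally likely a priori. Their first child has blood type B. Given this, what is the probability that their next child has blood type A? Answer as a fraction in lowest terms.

Possible genotypes: Nadia ∈ {I^B I^B, I^B i}; Ines ∈ {I^A I^B}.
Weight each parental genotype pair by prior × P(type-B child):
  I^B I^B × I^A I^B: posterior weight 1/2; P(next child type A) = 0.
  I^B i × I^A I^B: posterior weight 1/2; P(next child type A) = 1/4.
Weighted sum = 1/8.

1/8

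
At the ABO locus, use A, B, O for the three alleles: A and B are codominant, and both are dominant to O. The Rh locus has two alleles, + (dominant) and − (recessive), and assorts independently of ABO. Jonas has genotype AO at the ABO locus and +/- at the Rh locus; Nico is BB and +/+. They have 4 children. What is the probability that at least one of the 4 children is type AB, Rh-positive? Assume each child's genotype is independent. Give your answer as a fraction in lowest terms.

ABO cross AO × BB → 1/2 B, 1/2 AB.
Rh cross +/- × +/+ → 1 Rh+; so P(type AB, Rh-positive) = 1/2 × 1 = 1/2 per child.
P(none) = (1/2)^4 = 1/16; P(at least one) = 1 − 1/16 = 15/16.

15/16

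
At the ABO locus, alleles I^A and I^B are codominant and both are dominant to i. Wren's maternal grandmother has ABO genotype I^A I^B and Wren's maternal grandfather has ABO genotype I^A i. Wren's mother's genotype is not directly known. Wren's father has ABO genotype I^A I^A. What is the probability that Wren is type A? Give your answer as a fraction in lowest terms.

3/4

Wren's mother's ABO genotype from I^A I^B × I^A i: 1/4 I^A I^A, 1/4 I^A I^B, 1/4 I^A i, 1/4 I^B i.
Crossing each possibility with the father I^A I^A and summing P(type A): 1/4·1 + 1/4·1/2 + 1/4·1 + 1/4·1/2 = 3/4.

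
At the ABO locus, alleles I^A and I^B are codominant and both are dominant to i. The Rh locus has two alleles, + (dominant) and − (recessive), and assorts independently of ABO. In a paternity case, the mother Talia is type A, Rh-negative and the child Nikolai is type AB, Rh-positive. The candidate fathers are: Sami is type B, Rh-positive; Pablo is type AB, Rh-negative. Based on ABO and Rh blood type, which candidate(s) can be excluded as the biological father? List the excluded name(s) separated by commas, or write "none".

Pablo

A candidate is excluded only if no genotype consistent with his phenotype could produce a type AB, Rh-positive child with a type A, Rh-negative mother.
Pablo (type AB, Rh-): no genotype consistent with that phenotype can produce a type-AB Rh+ child with a type-A mother.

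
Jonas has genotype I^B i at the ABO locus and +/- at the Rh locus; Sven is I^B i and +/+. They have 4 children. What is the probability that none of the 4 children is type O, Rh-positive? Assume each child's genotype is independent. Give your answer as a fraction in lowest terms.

ABO cross I^B i × I^B i → 1/4 O, 3/4 B.
Rh cross +/- × +/+ → 1 Rh+; so P(type O, Rh-positive) = 1/4 × 1 = 1/4 per child.
P(not type O, Rh-positive) = 3/4 for one child; (3/4)^4 = 81/256.

81/256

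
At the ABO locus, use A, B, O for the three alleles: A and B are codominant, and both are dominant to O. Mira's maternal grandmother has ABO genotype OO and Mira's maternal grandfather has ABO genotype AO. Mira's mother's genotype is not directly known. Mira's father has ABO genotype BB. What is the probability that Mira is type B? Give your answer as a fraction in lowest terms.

3/4

Mira's mother's ABO genotype from OO × AO: 1/2 AO, 1/2 OO.
Crossing each possibility with the father BB and summing P(type B): 1/2·1/2 + 1/2·1 = 3/4.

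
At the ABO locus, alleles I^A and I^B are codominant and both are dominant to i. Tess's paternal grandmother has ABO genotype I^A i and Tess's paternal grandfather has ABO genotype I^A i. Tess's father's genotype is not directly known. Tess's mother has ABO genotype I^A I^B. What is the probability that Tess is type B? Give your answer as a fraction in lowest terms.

Tess's father's ABO genotype from I^A i × I^A i: 1/4 I^A I^A, 1/2 I^A i, 1/4 i i.
Crossing each possibility with the mother I^A I^B and summing P(type B): 1/4·0 + 1/2·1/4 + 1/4·1/2 = 1/4.

1/4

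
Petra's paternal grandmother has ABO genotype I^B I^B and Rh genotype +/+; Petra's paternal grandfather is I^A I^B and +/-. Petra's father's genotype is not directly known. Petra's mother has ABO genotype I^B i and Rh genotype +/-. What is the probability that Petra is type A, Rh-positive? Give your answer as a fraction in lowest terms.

7/64

Petra's father's ABO genotype from I^B I^B × I^A I^B: 1/2 I^A I^B, 1/2 I^B I^B.
Crossing each possibility with the mother I^B i and summing P(type A): 1/2·1/4 + 1/2·0 = 1/8.
Similarly for Rh via the father's Rh distribution: P(Rh+) = 7/8.
Independent loci: 1/8 × 7/8 = 7/64.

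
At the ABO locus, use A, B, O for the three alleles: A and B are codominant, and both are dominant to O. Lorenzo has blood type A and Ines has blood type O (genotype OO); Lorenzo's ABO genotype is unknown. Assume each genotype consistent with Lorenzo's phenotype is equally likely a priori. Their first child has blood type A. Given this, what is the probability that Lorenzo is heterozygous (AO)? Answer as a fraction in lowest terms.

1/3

Possible genotypes: Lorenzo ∈ {AA, AO}; Ines ∈ {OO}.
Weight each parental genotype pair by prior × P(type-A child):
  AA × OO: posterior weight 2/3.
  AO × OO: posterior weight 1/3.
Sum the posterior weight over pairs where Lorenzo is AO: 1/3.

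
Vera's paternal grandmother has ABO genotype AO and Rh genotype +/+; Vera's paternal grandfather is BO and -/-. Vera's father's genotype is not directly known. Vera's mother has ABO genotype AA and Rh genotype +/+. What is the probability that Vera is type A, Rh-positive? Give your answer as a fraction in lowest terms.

Vera's father's ABO genotype from AO × BO: 1/4 AB, 1/4 AO, 1/4 BO, 1/4 OO.
Crossing each possibility with the mother AA and summing P(type A): 1/4·1/2 + 1/4·1 + 1/4·1/2 + 1/4·1 = 3/4.
Similarly for Rh via the father's Rh distribution: P(Rh+) = 1.
Independent loci: 3/4 × 1 = 3/4.

3/4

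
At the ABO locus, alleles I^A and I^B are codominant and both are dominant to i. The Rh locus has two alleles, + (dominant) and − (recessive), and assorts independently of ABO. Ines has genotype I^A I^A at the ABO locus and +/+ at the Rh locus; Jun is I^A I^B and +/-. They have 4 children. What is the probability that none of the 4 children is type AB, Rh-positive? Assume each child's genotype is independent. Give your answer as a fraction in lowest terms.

1/16

ABO cross I^A I^A × I^A I^B → 1/2 A, 1/2 AB.
Rh cross +/+ × +/- → 1 Rh+; so P(type AB, Rh-positive) = 1/2 × 1 = 1/2 per child.
P(not type AB, Rh-positive) = 1/2 for one child; (1/2)^4 = 1/16.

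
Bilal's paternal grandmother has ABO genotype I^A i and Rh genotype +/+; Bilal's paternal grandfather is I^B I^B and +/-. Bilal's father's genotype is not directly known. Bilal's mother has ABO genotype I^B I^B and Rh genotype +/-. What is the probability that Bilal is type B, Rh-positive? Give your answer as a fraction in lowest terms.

21/32

Bilal's father's ABO genotype from I^A i × I^B I^B: 1/2 I^A I^B, 1/2 I^B i.
Crossing each possibility with the mother I^B I^B and summing P(type B): 1/2·1/2 + 1/2·1 = 3/4.
Similarly for Rh via the father's Rh distribution: P(Rh+) = 7/8.
Independent loci: 3/4 × 7/8 = 21/32.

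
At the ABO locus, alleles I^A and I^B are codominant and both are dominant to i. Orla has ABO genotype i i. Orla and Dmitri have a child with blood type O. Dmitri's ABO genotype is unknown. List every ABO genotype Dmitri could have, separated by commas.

For each candidate genotype of Dmitri, check whether crossing it with i i can produce every observed child phenotype.
  I^A I^A → possible child types {A} ✗
  I^A I^B → possible child types {A, B} ✗
  I^A i → possible child types {O, A} ✓
  I^B I^B → possible child types {B} ✗
  I^B i → possible child types {O, B} ✓
  i i → possible child types {O} ✓

I^A i, I^B i, i i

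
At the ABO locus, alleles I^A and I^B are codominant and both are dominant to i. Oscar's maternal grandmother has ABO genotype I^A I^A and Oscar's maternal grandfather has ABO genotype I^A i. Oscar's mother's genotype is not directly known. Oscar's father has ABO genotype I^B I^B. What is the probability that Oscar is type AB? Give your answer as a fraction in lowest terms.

3/4

Oscar's mother's ABO genotype from I^A I^A × I^A i: 1/2 I^A I^A, 1/2 I^A i.
Crossing each possibility with the father I^B I^B and summing P(type AB): 1/2·1 + 1/2·1/2 = 3/4.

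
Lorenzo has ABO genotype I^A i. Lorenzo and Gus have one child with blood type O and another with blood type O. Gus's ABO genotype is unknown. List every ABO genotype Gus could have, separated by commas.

For each candidate genotype of Gus, check whether crossing it with I^A i can produce every observed child phenotype.
  I^A I^A → possible child types {A} ✗
  I^A I^B → possible child types {A, B, AB} ✗
  I^A i → possible child types {O, A} ✓
  I^B I^B → possible child types {B, AB} ✗
  I^B i → possible child types {O, A, B, AB} ✓
  i i → possible child types {O, A} ✓

I^A i, I^B i, i i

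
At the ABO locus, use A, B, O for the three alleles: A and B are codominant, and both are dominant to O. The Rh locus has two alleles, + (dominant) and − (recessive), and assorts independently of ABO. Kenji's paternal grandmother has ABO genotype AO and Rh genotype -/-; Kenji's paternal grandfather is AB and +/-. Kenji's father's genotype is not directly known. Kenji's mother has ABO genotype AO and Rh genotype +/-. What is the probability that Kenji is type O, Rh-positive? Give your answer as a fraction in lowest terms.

Kenji's father's ABO genotype from AO × AB: 1/4 AA, 1/4 AB, 1/4 AO, 1/4 BO.
Crossing each possibility with the mother AO and summing P(type O): 1/4·0 + 1/4·0 + 1/4·1/4 + 1/4·1/4 = 1/8.
Similarly for Rh via the father's Rh distribution: P(Rh+) = 5/8.
Independent loci: 1/8 × 5/8 = 5/64.

5/64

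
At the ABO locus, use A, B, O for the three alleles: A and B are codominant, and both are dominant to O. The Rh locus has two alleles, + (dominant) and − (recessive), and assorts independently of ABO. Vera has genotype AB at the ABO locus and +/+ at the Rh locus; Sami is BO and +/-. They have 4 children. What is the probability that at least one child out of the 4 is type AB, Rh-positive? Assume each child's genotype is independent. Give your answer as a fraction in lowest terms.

175/256

ABO cross AB × BO → 1/4 A, 1/2 B, 1/4 AB.
Rh cross +/+ × +/- → 1 Rh+; so P(type AB, Rh-positive) = 1/4 × 1 = 1/4 per child.
P(none) = (3/4)^4 = 81/256; P(at least one) = 1 − 81/256 = 175/256.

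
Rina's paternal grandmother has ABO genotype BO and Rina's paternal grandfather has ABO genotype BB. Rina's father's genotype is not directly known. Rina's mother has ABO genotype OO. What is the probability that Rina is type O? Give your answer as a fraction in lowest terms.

1/4

Rina's father's ABO genotype from BO × BB: 1/2 BB, 1/2 BO.
Crossing each possibility with the mother OO and summing P(type O): 1/2·0 + 1/2·1/2 = 1/4.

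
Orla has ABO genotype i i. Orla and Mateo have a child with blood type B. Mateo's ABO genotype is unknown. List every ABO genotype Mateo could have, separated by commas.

For each candidate genotype of Mateo, check whether crossing it with i i can produce every observed child phenotype.
  I^A I^A → possible child types {A} ✗
  I^A I^B → possible child types {A, B} ✓
  I^A i → possible child types {O, A} ✗
  I^B I^B → possible child types {B} ✓
  I^B i → possible child types {O, B} ✓
  i i → possible child types {O} ✗

I^A I^B, I^B I^B, I^B i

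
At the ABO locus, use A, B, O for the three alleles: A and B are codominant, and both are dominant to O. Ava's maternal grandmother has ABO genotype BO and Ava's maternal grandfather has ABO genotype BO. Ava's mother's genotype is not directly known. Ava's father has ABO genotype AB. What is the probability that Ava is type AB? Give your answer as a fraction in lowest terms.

1/4

Ava's mother's ABO genotype from BO × BO: 1/4 BB, 1/2 BO, 1/4 OO.
Crossing each possibility with the father AB and summing P(type AB): 1/4·1/2 + 1/2·1/4 + 1/4·0 = 1/4.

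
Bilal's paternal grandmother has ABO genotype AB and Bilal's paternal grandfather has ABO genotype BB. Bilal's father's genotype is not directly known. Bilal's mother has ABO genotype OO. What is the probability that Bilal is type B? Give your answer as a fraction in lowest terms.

3/4

Bilal's father's ABO genotype from AB × BB: 1/2 AB, 1/2 BB.
Crossing each possibility with the mother OO and summing P(type B): 1/2·1/2 + 1/2·1 = 3/4.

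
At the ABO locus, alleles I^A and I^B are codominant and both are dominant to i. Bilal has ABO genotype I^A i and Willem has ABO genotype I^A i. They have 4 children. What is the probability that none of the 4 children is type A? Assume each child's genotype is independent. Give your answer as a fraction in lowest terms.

1/256

ABO cross I^A i × I^A i → 1/4 O, 3/4 A.
So P(type A) = 3/4 per child.
P(not type A) = 1/4 for one child; (1/4)^4 = 1/256.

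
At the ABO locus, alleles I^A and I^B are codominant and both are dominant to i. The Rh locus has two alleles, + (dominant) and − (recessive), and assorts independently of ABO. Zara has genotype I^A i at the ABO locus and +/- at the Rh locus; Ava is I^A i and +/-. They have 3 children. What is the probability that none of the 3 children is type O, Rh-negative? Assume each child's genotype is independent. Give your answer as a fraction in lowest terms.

ABO cross I^A i × I^A i → 1/4 O, 3/4 A.
Rh cross +/- × +/- → 3/4 Rh+, 1/4 Rh-; so P(type O, Rh-negative) = 1/4 × 1/4 = 1/16 per child.
P(not type O, Rh-negative) = 15/16 for one child; (15/16)^3 = 3375/4096.

3375/4096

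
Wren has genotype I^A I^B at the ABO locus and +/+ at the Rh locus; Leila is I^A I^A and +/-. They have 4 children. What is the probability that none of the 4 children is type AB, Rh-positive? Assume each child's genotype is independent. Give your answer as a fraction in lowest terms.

ABO cross I^A I^B × I^A I^A → 1/2 A, 1/2 AB.
Rh cross +/+ × +/- → 1 Rh+; so P(type AB, Rh-positive) = 1/2 × 1 = 1/2 per child.
P(not type AB, Rh-positive) = 1/2 for one child; (1/2)^4 = 1/16.

1/16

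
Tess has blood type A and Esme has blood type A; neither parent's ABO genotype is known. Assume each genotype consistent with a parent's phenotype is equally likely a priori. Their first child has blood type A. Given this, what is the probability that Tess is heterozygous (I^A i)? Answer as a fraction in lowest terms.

7/15

Possible genotypes: Tess ∈ {I^A I^A, I^A i}; Esme ∈ {I^A I^A, I^A i}.
Weight each parental genotype pair by prior × P(type-A child):
  I^A I^A × I^A I^A: posterior weight 4/15.
  I^A I^A × I^A i: posterior weight 4/15.
  I^A i × I^A I^A: posterior weight 4/15.
  I^A i × I^A i: posterior weight 1/5.
Sum the posterior weight over pairs where Tess is I^A i: 7/15.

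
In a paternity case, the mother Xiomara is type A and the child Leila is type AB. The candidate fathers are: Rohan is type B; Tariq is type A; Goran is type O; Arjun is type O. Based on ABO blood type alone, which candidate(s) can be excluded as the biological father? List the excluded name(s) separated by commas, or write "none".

A candidate is excluded only if no genotype consistent with his phenotype could produce a type AB child with a type A mother.
Tariq (type A): no genotype consistent with that phenotype can produce a type-AB child with a type-A mother.
Goran (type O): no genotype consistent with that phenotype can produce a type-AB child with a type-A mother.
Arjun (type O): no genotype consistent with that phenotype can produce a type-AB child with a type-A mother.

Tariq, Goran, Arjun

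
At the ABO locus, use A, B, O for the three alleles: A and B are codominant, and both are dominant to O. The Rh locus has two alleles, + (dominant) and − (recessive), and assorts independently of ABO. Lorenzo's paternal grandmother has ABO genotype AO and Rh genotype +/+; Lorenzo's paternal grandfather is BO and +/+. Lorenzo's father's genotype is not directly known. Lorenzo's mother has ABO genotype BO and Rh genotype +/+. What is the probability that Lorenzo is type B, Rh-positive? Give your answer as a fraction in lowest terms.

1/2

Lorenzo's father's ABO genotype from AO × BO: 1/4 AB, 1/4 AO, 1/4 BO, 1/4 OO.
Crossing each possibility with the mother BO and summing P(type B): 1/4·1/2 + 1/4·1/4 + 1/4·3/4 + 1/4·1/2 = 1/2.
Similarly for Rh via the father's Rh distribution: P(Rh+) = 1.
Independent loci: 1/2 × 1 = 1/2.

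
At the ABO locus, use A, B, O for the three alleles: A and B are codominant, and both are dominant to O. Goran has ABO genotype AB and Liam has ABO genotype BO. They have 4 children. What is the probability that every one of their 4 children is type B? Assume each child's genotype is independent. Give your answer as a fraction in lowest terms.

ABO cross AB × BO → 1/4 A, 1/2 B, 1/4 AB.
So P(type B) = 1/2 per child.
All 4 independent: (1/2)^4 = 1/16.

1/16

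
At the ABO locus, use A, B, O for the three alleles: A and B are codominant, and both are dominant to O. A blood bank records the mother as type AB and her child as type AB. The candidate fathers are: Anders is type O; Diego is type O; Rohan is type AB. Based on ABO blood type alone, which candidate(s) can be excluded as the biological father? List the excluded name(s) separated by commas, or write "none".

A candidate is excluded only if no genotype consistent with his phenotype could produce a type AB child with a type AB mother.
Anders (type O): no genotype consistent with that phenotype can produce a type-AB child with a type-AB mother.
Diego (type O): no genotype consistent with that phenotype can produce a type-AB child with a type-AB mother.

Anders, Diego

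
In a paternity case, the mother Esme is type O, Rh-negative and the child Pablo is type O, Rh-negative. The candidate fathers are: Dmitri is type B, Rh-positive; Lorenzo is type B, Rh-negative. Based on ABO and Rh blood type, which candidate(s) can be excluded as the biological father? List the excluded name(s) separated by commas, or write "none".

A candidate is excluded only if no genotype consistent with his phenotype could produce a type O, Rh-negative child with a type O, Rh-negative mother.
Every candidate has at least one consistent genotype combination, so none can be excluded.

none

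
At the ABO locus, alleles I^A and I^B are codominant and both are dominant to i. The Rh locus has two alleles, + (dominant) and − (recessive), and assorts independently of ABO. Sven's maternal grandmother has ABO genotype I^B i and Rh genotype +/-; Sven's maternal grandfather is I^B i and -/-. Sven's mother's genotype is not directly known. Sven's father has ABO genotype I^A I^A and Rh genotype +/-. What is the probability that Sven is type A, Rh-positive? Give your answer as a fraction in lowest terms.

5/16

Sven's mother's ABO genotype from I^B i × I^B i: 1/4 I^B I^B, 1/2 I^B i, 1/4 i i.
Crossing each possibility with the father I^A I^A and summing P(type A): 1/4·0 + 1/2·1/2 + 1/4·1 = 1/2.
Similarly for Rh via the mother's Rh distribution: P(Rh+) = 5/8.
Independent loci: 1/2 × 5/8 = 5/16.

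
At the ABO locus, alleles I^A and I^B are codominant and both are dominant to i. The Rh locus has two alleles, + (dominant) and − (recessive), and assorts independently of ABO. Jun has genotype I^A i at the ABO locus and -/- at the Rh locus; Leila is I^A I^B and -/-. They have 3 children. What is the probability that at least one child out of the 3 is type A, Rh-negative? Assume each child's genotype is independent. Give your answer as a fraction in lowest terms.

ABO cross I^A i × I^A I^B → 1/2 A, 1/4 B, 1/4 AB.
Rh cross -/- × -/- → 1 Rh-; so P(type A, Rh-negative) = 1/2 × 1 = 1/2 per child.
P(none) = (1/2)^3 = 1/8; P(at least one) = 1 − 1/8 = 7/8.

7/8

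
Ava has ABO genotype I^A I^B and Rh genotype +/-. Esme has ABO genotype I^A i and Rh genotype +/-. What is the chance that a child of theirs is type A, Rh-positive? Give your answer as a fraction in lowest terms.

3/8

ABO cross I^A I^B × I^A i → offspring phenotypes: 1/2 A, 1/4 B, 1/4 AB.
Rh cross +/- × +/- → 3/4 Rh+, 1/4 Rh-.
Independent loci: P(type A, Rh-positive) = 1/2 × 3/4 = 3/8.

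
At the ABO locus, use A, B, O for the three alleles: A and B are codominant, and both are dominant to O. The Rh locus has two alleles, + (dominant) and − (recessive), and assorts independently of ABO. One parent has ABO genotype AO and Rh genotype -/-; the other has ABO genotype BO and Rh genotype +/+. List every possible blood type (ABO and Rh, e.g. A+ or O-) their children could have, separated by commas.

O+, A+, B+, AB+

Gametes from AO × BO give offspring ABO genotypes AB, AO, BO, OO, i.e. phenotypes O, A, B, AB.
Rh cross -/- × +/+ → phenotypes Rh+.
Combining independently: O+, A+, B+, AB+.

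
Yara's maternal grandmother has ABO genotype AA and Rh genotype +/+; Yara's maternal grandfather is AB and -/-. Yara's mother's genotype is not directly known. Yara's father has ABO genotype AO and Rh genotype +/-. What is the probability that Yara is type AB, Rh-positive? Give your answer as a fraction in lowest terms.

3/32

Yara's mother's ABO genotype from AA × AB: 1/2 AA, 1/2 AB.
Crossing each possibility with the father AO and summing P(type AB): 1/2·0 + 1/2·1/4 = 1/8.
Similarly for Rh via the mother's Rh distribution: P(Rh+) = 3/4.
Independent loci: 1/8 × 3/4 = 3/32.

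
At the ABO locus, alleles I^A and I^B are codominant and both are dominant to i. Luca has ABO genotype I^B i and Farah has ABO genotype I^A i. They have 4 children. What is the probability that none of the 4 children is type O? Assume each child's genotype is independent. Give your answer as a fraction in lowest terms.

ABO cross I^B i × I^A i → 1/4 O, 1/4 A, 1/4 B, 1/4 AB.
So P(type O) = 1/4 per child.
P(not type O) = 3/4 for one child; (3/4)^4 = 81/256.

81/256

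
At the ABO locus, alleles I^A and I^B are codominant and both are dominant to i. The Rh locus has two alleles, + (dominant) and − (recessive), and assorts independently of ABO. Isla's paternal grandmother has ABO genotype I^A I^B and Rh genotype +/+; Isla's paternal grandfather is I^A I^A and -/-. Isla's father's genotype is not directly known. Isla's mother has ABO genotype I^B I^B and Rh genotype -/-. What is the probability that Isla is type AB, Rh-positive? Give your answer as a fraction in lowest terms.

3/8

Isla's father's ABO genotype from I^A I^B × I^A I^A: 1/2 I^A I^A, 1/2 I^A I^B.
Crossing each possibility with the mother I^B I^B and summing P(type AB): 1/2·1 + 1/2·1/2 = 3/4.
Similarly for Rh via the father's Rh distribution: P(Rh+) = 1/2.
Independent loci: 3/4 × 1/2 = 3/8.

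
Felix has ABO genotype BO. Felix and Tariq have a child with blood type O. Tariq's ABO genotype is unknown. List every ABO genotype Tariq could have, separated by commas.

AO, BO, OO

For each candidate genotype of Tariq, check whether crossing it with BO can produce every observed child phenotype.
  AA → possible child types {A, AB} ✗
  AB → possible child types {A, B, AB} ✗
  AO → possible child types {O, A, B, AB} ✓
  BB → possible child types {B} ✗
  BO → possible child types {O, B} ✓
  OO → possible child types {O, B} ✓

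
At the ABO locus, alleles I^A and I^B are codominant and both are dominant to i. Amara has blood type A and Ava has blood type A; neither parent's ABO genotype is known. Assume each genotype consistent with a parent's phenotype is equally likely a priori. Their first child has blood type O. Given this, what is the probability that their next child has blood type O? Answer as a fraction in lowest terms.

1/4

Possible genotypes: Amara ∈ {I^A I^A, I^A i}; Ava ∈ {I^A I^A, I^A i}.
Weight each parental genotype pair by prior × P(type-O child):
  I^A i × I^A i: posterior weight 1; P(next child type O) = 1/4.
Weighted sum = 1/4.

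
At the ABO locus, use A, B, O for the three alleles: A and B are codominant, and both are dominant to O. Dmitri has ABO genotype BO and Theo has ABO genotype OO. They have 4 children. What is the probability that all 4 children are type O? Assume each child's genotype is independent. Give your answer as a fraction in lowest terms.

ABO cross BO × OO → 1/2 O, 1/2 B.
So P(type O) = 1/2 per child.
All 4 independent: (1/2)^4 = 1/16.

1/16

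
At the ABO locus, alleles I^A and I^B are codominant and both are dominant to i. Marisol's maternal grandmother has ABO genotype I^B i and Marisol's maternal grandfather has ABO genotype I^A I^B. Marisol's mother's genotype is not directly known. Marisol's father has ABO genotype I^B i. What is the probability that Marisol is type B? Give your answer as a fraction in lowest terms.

5/8

Marisol's mother's ABO genotype from I^B i × I^A I^B: 1/4 I^A I^B, 1/4 I^A i, 1/4 I^B I^B, 1/4 I^B i.
Crossing each possibility with the father I^B i and summing P(type B): 1/4·1/2 + 1/4·1/4 + 1/4·1 + 1/4·3/4 = 5/8.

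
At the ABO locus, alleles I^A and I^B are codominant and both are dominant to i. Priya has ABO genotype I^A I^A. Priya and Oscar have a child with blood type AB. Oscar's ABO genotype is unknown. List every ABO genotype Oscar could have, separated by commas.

I^A I^B, I^B I^B, I^B i

For each candidate genotype of Oscar, check whether crossing it with I^A I^A can produce every observed child phenotype.
  I^A I^A → possible child types {A} ✗
  I^A I^B → possible child types {A, AB} ✓
  I^A i → possible child types {A} ✗
  I^B I^B → possible child types {AB} ✓
  I^B i → possible child types {A, AB} ✓
  i i → possible child types {A} ✗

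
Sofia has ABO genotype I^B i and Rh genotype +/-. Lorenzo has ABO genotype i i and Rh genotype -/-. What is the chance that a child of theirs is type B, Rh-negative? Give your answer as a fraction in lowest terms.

ABO cross I^B i × i i → offspring phenotypes: 1/2 O, 1/2 B.
Rh cross +/- × -/- → 1/2 Rh+, 1/2 Rh-.
Independent loci: P(type B, Rh-negative) = 1/2 × 1/2 = 1/4.

1/4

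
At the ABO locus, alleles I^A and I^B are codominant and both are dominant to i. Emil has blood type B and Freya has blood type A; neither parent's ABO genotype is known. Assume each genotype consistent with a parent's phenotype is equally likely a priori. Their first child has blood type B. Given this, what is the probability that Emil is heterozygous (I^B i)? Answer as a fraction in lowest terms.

1/3

Possible genotypes: Emil ∈ {I^B I^B, I^B i}; Freya ∈ {I^A I^A, I^A i}.
Weight each parental genotype pair by prior × P(type-B child):
  I^B I^B × I^A i: posterior weight 2/3.
  I^B i × I^A i: posterior weight 1/3.
Sum the posterior weight over pairs where Emil is I^B i: 1/3.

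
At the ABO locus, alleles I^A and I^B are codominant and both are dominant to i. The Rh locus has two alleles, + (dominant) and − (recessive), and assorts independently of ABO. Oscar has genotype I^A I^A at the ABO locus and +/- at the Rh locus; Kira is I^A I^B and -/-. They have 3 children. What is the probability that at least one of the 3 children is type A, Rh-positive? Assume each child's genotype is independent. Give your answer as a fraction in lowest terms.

ABO cross I^A I^A × I^A I^B → 1/2 A, 1/2 AB.
Rh cross +/- × -/- → 1/2 Rh+, 1/2 Rh-; so P(type A, Rh-positive) = 1/2 × 1/2 = 1/4 per child.
P(none) = (3/4)^3 = 27/64; P(at least one) = 1 − 27/64 = 37/64.

37/64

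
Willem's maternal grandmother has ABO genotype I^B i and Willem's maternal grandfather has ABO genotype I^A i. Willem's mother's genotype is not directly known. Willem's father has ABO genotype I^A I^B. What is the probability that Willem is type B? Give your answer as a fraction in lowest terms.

Willem's mother's ABO genotype from I^B i × I^A i: 1/4 I^A I^B, 1/4 I^A i, 1/4 I^B i, 1/4 i i.
Crossing each possibility with the father I^A I^B and summing P(type B): 1/4·1/4 + 1/4·1/4 + 1/4·1/2 + 1/4·1/2 = 3/8.

3/8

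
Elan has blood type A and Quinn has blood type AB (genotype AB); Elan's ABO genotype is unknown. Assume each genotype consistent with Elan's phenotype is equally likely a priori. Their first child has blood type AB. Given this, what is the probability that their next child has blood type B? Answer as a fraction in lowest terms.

1/12

Possible genotypes: Elan ∈ {AA, AO}; Quinn ∈ {AB}.
Weight each parental genotype pair by prior × P(type-AB child):
  AA × AB: posterior weight 2/3; P(next child type B) = 0.
  AO × AB: posterior weight 1/3; P(next child type B) = 1/4.
Weighted sum = 1/12.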